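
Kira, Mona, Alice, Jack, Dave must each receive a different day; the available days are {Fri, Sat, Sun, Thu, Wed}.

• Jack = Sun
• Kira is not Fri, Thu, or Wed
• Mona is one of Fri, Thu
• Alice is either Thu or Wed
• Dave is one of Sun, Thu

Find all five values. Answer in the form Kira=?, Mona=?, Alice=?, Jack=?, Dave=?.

Jack has just one choice, so Jack = Sun. Remove Sun from Kira, Dave.
Dave's domain is down to {Thu}, so Dave = Thu. Eliminate Thu elsewhere: Mona, Alice.
That leaves Kira = Sat.
Mona has just one choice, so Mona = Fri.
Alice's domain is down to {Wed}, so Alice = Wed.

Kira=Sat, Mona=Fri, Alice=Wed, Jack=Sun, Dave=Thu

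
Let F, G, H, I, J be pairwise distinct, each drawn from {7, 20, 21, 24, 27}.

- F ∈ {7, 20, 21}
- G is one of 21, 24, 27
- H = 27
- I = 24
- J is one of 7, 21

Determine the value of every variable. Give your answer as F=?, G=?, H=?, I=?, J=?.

H must be 27 (only option left). Strike 27 from G.
I has just one choice, so I = 24. Remove 24 from G.
G's domain is down to {21}, so G = 21. Strike 21 from F, J.
J has just one choice, so J = 7. Remove 7 from F.
F's domain is down to {20}, so F = 20.

F=20, G=21, H=27, I=24, J=7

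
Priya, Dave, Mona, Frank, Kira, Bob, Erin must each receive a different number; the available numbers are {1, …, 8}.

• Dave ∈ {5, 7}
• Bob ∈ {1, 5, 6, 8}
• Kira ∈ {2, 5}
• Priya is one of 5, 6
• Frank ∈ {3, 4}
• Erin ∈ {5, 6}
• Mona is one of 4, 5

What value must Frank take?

3

The 2 variables Priya and Erin are confined to {5, 6}, which locks those values in; drop them from Dave, Mona, Kira, Bob.
Dave has just one choice, so Dave = 7.
That leaves Mona = 4. Remove 4 from Frank.
So Frank = 3.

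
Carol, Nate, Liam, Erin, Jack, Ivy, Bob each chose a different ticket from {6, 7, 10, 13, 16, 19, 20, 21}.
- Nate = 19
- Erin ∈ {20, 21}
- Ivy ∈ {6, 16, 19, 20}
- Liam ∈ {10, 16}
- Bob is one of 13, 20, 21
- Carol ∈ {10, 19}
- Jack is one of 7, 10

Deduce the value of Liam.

Nate has just one choice, so Nate = 19. Eliminate 19 elsewhere: Carol, Ivy.
Carol must be 10 (only option left). Eliminate 10 elsewhere: Liam, Jack.
So Liam = 16.

16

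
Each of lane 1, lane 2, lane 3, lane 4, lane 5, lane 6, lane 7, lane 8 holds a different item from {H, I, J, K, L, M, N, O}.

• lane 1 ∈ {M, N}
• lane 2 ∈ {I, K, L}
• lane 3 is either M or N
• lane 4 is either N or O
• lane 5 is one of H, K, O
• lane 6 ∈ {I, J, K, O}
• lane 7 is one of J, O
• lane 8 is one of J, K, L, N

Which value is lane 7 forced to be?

Among the 8 variables, H fits only lane 5 (and all 8 values in {H, I, J, K, L, M, N, O} must be used), so lane 5 = H.
The 2 variables lane 1 and lane 3 are confined to {M, N}, which locks those values in; drop them from lane 4, lane 8.
lane 4 must be O (only option left). Strike O from lane 6, lane 7.
So lane 7 = J.

J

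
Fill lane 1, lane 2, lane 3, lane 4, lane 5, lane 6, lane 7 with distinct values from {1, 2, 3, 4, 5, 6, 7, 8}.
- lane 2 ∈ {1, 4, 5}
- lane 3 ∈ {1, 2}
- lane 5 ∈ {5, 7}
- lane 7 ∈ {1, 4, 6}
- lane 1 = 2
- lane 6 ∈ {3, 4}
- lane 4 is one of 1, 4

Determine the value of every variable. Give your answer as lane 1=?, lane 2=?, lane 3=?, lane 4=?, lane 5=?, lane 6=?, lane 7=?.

lane 1's domain is down to {2}, so lane 1 = 2. Remove 2 from lane 3.
lane 3's domain is down to {1}, so lane 3 = 1. Eliminate 1 elsewhere: lane 2, lane 4, lane 7.
lane 4 has just one choice, so lane 4 = 4. So lane 2, lane 6, lane 7 can't be 4.
That leaves lane 6 = 3.
lane 7 has just one choice, so lane 7 = 6.
lane 2's domain is down to {5}, so lane 2 = 5. So lane 5 can't be 5.
lane 5's domain is down to {7}, so lane 5 = 7.

lane 1=2, lane 2=5, lane 3=1, lane 4=4, lane 5=7, lane 6=3, lane 7=6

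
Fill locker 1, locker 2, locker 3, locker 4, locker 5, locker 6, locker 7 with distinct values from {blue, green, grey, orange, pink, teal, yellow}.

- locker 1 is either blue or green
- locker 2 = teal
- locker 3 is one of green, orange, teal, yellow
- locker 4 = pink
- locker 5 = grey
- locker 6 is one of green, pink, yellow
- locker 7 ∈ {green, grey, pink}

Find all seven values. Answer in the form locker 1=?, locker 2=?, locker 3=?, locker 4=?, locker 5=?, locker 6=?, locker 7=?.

locker 1=blue, locker 2=teal, locker 3=orange, locker 4=pink, locker 5=grey, locker 6=yellow, locker 7=green

locker 2 must be teal (only option left). Strike teal from locker 3.
locker 4 has just one choice, so locker 4 = pink. Eliminate pink elsewhere: locker 6, locker 7.
locker 5's domain is down to {grey}, so locker 5 = grey. Eliminate grey elsewhere: locker 7.
locker 7's domain is down to {green}, so locker 7 = green. Remove green from locker 1, locker 3, locker 6.
locker 1 must be blue (only option left).
locker 6 must be yellow (only option left). Remove yellow from locker 3.
locker 3 has just one choice, so locker 3 = orange.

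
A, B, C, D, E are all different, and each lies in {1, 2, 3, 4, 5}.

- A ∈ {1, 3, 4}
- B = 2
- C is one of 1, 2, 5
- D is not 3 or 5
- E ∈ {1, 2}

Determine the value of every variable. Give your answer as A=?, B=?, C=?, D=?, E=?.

B has just one choice, so B = 2. Remove 2 from C, D, E.
E has just one choice, so E = 1. Strike 1 from A, C, D.
That leaves C = 5.
D must be 4 (only option left). Remove 4 from A.
A must be 3 (only option left).

A=3, B=2, C=5, D=4, E=1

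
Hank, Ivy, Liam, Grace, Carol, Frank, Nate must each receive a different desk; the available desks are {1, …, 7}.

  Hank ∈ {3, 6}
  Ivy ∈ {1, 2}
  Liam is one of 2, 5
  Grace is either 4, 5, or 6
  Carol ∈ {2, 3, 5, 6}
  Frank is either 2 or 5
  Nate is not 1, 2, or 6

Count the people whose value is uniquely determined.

Among the 7 variables, 1 fits only Ivy (and all 7 values in {1, 2, 3, 4, 5, 6, 7} must be used), so Ivy = 1.
Among the 6 still-open variables, 7 fits only Nate (and all 6 values in {2, 3, 4, 5, 6, 7} must be used), so Nate = 7.
The 5 still-open variables together cover exactly {2, 3, 4, 5, 6} — 5 values for 5 variables — and 4 appears only in Grace's list, so Grace = 4.
The 2 variables Liam and Frank are confined to {2, 5}, which locks those values in; drop them from Carol.
Determined: Ivy=1, Grace=4, Nate=7. The other people each still have more than one consistent value. That makes 3.

3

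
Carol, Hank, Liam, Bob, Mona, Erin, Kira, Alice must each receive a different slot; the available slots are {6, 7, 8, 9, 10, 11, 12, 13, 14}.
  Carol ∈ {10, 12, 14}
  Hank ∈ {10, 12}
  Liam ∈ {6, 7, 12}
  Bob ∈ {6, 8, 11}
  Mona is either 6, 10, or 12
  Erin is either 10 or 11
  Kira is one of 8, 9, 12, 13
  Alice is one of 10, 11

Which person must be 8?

Bob

The 2 variables Erin and Alice are confined to {10, 11}, which locks those values in; drop them from Carol, Hank, Bob, Mona.
Hank has just one choice, so Hank = 12. So Carol, Liam, Mona, Kira can't be 12.
Mona has just one choice, so Mona = 6. Eliminate 6 elsewhere: Liam, Bob.
So 8 goes to Bob.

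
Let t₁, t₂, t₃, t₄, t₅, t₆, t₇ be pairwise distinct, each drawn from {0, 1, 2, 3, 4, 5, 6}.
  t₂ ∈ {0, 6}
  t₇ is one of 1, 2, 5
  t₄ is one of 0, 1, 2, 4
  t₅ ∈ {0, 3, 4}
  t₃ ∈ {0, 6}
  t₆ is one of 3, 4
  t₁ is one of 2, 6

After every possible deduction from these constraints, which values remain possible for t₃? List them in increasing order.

Among the 7 variables, 5 fits only t₇ (and all 7 values in {0, 1, 2, 3, 4, 5, 6} must be used), so t₇ = 5.
The 6 still-open variables together cover exactly {0, 1, 2, 3, 4, 6} — 6 values for 6 variables — and 1 appears only in t₄'s list, so t₄ = 1.
The 5 still-open variables together cover exactly {0, 2, 3, 4, 6} — 5 values for 5 variables — and 2 appears only in t₁'s list, so t₁ = 2.
t₂ and t₃ between them cover only {0, 6} — a naked pair. Remove those values from t₅.
No further eliminations apply; t₃ can still be any of 0, 6.

0, 6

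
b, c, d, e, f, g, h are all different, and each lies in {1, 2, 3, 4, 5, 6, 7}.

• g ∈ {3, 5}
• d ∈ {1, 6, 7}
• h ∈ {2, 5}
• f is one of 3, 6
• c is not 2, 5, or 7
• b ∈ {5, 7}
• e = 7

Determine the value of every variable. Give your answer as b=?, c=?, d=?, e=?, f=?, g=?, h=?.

e's domain is down to {7}, so e = 7. Strike 7 from b, d.
b's domain is down to {5}, so b = 5. Strike 5 from g, h.
That leaves g = 3. So c, f can't be 3.
h must be 2 (only option left).
f has just one choice, so f = 6. Remove 6 from c, d.
d has just one choice, so d = 1. So c can't be 1.
c has just one choice, so c = 4.

b=5, c=4, d=1, e=7, f=6, g=3, h=2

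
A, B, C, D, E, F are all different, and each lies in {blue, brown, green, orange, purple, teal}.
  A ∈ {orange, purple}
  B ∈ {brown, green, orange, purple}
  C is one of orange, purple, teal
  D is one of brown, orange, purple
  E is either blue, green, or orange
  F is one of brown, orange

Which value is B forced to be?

Among the 6 variables, blue fits only E (and all 6 values in {blue, brown, green, orange, purple, teal} must be used), so E = blue.
The 5 still-open variables draw from only 5 values {brown, green, orange, purple, teal}, so each is used; only B can be green, hence B = green.

green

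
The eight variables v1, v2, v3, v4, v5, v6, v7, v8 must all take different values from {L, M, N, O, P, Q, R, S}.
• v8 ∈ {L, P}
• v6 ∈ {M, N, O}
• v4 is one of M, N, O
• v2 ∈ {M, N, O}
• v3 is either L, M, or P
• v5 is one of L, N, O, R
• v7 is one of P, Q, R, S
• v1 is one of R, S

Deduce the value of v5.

R

The 8 variables draw from only 8 values {L, M, N, O, P, Q, R, S}, so each is used; only v7 can be Q, hence v7 = Q.
The 7 still-open variables draw from only 7 values {L, M, N, O, P, R, S}, so each is used; only v1 can be S, hence v1 = S.
The 6 still-open variables draw from only 6 values {L, M, N, O, P, R}, so each is used; only v5 can be R, hence v5 = R.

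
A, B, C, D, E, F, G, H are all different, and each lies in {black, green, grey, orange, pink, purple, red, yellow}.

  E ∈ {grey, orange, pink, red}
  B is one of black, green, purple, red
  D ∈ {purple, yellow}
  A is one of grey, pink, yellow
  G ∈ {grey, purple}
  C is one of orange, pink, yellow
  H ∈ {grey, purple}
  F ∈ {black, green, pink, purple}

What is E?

red

G and H share exactly the 2 values {grey, purple}; by pigeonhole those values go to them, so strike grey, purple from A, B, D, E, F.
That leaves D = yellow. Strike yellow from A, C.
A has just one choice, so A = pink. So C, E, F can't be pink.
C has just one choice, so C = orange. Eliminate orange elsewhere: E.
So E = red.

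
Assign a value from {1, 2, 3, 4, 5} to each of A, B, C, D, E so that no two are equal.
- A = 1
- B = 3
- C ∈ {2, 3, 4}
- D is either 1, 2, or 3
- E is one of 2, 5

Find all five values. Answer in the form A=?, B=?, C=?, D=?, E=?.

A has just one choice, so A = 1. So D can't be 1.
That leaves B = 3. Strike 3 from C, D.
D has just one choice, so D = 2. Eliminate 2 elsewhere: C, E.
E's domain is down to {5}, so E = 5.
C must be 4 (only option left).

A=1, B=3, C=4, D=2, E=5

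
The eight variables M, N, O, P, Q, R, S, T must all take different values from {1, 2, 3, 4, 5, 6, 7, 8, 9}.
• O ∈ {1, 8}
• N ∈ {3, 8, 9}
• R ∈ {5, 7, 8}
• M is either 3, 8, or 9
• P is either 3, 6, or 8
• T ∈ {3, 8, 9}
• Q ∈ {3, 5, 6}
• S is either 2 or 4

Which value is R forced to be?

M, N, T between them cover only {3, 8, 9} — a naked triple. Remove those values from O, P, Q, R.
That leaves O = 1.
P must be 6 (only option left). Eliminate 6 elsewhere: Q.
That leaves Q = 5. So R can't be 5.
So R = 7.

7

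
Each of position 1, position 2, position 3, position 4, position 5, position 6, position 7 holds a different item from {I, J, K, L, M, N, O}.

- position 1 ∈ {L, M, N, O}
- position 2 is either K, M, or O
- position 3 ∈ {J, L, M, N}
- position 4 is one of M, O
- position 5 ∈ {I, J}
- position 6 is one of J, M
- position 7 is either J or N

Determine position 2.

The 7 variables draw from only 7 values {I, J, K, L, M, N, O}, so each is used; only position 5 can be I, hence position 5 = I.
The 6 still-open variables together cover exactly {J, K, L, M, N, O} — 6 values for 6 variables — and K appears only in position 2's list, so position 2 = K.

K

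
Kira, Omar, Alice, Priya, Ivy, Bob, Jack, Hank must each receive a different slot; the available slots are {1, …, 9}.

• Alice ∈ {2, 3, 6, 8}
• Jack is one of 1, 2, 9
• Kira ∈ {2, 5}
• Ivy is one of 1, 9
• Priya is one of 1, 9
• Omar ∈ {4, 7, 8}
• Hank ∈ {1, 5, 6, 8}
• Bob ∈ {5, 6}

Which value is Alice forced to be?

Priya and Ivy share exactly the 2 values {1, 9}; by pigeonhole those values go to them, so strike 1, 9 from Jack, Hank.
Jack's domain is down to {2}, so Jack = 2. Strike 2 from Kira, Alice.
That leaves Kira = 5. So Bob, Hank can't be 5.
That leaves Bob = 6. Remove 6 from Alice, Hank.
Hank has just one choice, so Hank = 8. Strike 8 from Omar, Alice.
So Alice = 3.

3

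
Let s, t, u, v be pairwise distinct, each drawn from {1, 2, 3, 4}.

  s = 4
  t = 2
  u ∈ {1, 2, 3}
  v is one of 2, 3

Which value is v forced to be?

3

s must be 4 (only option left).
t's domain is down to {2}, so t = 2. So u, v can't be 2.
So v = 3.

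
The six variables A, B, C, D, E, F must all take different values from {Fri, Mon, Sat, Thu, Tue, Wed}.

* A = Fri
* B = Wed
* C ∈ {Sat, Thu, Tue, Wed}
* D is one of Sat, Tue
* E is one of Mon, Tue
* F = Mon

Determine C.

A must be Fri (only option left).
That leaves B = Wed. Strike Wed from C.
F must be Mon (only option left). Remove Mon from E.
That leaves E = Tue. Eliminate Tue elsewhere: C, D.
That leaves D = Sat. So C can't be Sat.
So C = Thu.

Thu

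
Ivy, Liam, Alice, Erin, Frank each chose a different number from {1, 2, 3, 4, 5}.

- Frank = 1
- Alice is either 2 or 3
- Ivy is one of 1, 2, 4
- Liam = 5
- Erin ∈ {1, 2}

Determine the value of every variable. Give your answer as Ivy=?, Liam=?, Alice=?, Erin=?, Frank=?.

Liam must be 5 (only option left).
That leaves Frank = 1. Eliminate 1 elsewhere: Ivy, Erin.
Erin's domain is down to {2}, so Erin = 2. So Ivy, Alice can't be 2.
Ivy's domain is down to {4}, so Ivy = 4.
That leaves Alice = 3.

Ivy=4, Liam=5, Alice=3, Erin=2, Frank=1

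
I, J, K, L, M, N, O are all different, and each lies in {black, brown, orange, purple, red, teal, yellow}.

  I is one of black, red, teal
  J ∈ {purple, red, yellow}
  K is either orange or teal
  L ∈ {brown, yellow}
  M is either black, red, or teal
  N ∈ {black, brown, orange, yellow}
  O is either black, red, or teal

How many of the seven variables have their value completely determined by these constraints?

2

Among the 7 variables, purple fits only J (and all 7 values in {black, brown, orange, purple, red, teal, yellow} must be used), so J = purple.
I, M, O share exactly the 3 values {black, red, teal}; by pigeonhole those values go to them, so strike black, red, teal from K, N.
K must be orange (only option left). Strike orange from N.
Determined: J=purple, K=orange. The other variables each still have more than one consistent value. That makes 2.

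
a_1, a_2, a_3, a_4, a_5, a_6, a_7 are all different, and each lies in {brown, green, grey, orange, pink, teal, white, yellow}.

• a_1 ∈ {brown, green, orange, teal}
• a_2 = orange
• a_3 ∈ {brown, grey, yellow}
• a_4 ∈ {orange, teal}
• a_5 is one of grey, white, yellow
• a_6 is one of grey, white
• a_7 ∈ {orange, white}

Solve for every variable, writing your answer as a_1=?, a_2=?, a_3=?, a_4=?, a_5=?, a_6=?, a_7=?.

a_2 must be orange (only option left). Remove orange from a_1, a_4, a_7.
a_4 must be teal (only option left). Remove teal from a_1.
That leaves a_7 = white. Remove white from a_5, a_6.
a_6 must be grey (only option left). Eliminate grey elsewhere: a_3, a_5.
a_5's domain is down to {yellow}, so a_5 = yellow. Eliminate yellow elsewhere: a_3.
That leaves a_3 = brown. So a_1 can't be brown.
a_1 must be green (only option left).

a_1=green, a_2=orange, a_3=brown, a_4=teal, a_5=yellow, a_6=grey, a_7=white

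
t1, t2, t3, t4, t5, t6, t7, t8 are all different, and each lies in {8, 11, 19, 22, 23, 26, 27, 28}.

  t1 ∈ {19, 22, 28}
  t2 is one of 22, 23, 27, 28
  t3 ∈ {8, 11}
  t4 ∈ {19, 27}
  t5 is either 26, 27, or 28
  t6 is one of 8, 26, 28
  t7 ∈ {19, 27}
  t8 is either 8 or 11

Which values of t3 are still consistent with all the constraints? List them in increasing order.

8, 11

The 8 variables together cover exactly {8, 11, 19, 22, 23, 26, 27, 28} — 8 values for 8 variables — and 23 appears only in t2's list, so t2 = 23.
The 7 still-open variables draw from only 7 values {8, 11, 19, 22, 26, 27, 28}, so each is used; only t1 can be 22, hence t1 = 22.
t3 and t8 share exactly the 2 values {8, 11}; by pigeonhole those values go to them, so strike 8, 11 from t6.
The 2 variables t4 and t7 are confined to {19, 27}, which locks those values in; drop them from t5.
No further eliminations apply; t3 can still be any of 8, 11.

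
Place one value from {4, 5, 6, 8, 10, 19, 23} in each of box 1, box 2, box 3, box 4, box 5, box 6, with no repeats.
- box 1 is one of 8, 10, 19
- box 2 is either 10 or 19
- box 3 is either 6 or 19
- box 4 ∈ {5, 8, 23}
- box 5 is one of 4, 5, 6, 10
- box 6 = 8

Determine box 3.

6

box 6 has just one choice, so box 6 = 8. Strike 8 from box 1, box 4.
box 1 and box 2 share exactly the 2 values {10, 19}; by pigeonhole those values go to them, so strike 10, 19 from box 3, box 5.
So box 3 = 6.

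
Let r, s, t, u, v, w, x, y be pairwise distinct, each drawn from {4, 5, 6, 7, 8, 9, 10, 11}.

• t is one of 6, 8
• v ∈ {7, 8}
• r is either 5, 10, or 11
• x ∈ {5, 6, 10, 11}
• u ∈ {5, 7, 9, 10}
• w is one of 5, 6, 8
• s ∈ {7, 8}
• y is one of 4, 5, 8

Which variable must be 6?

Among the 8 variables, 4 fits only y (and all 8 values in {4, 5, 6, 7, 8, 9, 10, 11} must be used), so y = 4.
The 7 still-open variables together cover exactly {5, 6, 7, 8, 9, 10, 11} — 7 values for 7 variables — and 9 appears only in u's list, so u = 9.
s and v share exactly the 2 values {7, 8}; by pigeonhole those values go to them, so strike 7, 8 from t, w.
So 6 goes to t.

t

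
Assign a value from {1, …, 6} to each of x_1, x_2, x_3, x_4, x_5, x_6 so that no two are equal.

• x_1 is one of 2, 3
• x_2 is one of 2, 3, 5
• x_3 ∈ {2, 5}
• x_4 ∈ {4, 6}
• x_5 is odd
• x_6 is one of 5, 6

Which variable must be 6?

The 6 variables together cover exactly {1, 2, 3, 4, 5, 6} — 6 values for 6 variables — and 1 appears only in x_5's list, so x_5 = 1.
The 5 still-open variables together cover exactly {2, 3, 4, 5, 6} — 5 values for 5 variables — and 4 appears only in x_4's list, so x_4 = 4.
Among the 4 still-open variables, 6 fits only x_6 (and all 4 values in {2, 3, 5, 6} must be used), so x_6 = 6.

x_6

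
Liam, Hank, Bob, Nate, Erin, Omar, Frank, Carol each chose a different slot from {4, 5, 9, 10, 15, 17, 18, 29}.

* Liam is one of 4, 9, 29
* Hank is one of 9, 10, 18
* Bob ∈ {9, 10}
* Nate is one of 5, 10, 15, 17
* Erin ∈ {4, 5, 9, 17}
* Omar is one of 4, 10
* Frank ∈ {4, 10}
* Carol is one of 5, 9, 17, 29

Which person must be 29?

Among the 8 variables, 15 fits only Nate (and all 8 values in {4, 5, 9, 10, 15, 17, 18, 29} must be used), so Nate = 15.
The 7 still-open variables draw from only 7 values {4, 5, 9, 10, 17, 18, 29}, so each is used; only Hank can be 18, hence Hank = 18.
Omar and Frank between them cover only {4, 10} — a naked pair. Remove those values from Liam, Bob, Erin.
Bob must be 9 (only option left). Eliminate 9 elsewhere: Liam, Erin, Carol.
So 29 goes to Liam.

Liam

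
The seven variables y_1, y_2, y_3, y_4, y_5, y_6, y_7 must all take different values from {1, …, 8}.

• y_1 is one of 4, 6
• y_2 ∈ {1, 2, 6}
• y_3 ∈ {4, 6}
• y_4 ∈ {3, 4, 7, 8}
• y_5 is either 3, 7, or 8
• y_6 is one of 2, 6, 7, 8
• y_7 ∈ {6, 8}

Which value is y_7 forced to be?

Among the 7 variables, 1 fits only y_2 (and all 7 values in {1, 2, 3, 4, 6, 7, 8} must be used), so y_2 = 1.
The 6 still-open variables draw from only 6 values {2, 3, 4, 6, 7, 8}, so each is used; only y_6 can be 2, hence y_6 = 2.
y_1 and y_3 share exactly the 2 values {4, 6}; by pigeonhole those values go to them, so strike 4, 6 from y_4, y_7.
So y_7 = 8.

8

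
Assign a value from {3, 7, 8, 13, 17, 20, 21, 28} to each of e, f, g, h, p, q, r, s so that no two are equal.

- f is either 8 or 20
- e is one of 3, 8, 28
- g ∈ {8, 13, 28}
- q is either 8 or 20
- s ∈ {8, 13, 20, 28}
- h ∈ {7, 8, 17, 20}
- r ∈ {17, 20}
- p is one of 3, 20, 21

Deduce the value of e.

The 8 variables together cover exactly {3, 7, 8, 13, 17, 20, 21, 28} — 8 values for 8 variables — and 7 appears only in h's list, so h = 7.
Among the 7 still-open variables, 17 fits only r (and all 7 values in {3, 8, 13, 17, 20, 21, 28} must be used), so r = 17.
The 6 still-open variables together cover exactly {3, 8, 13, 20, 21, 28} — 6 values for 6 variables — and 21 appears only in p's list, so p = 21.
The 5 still-open variables draw from only 5 values {3, 8, 13, 20, 28}, so each is used; only e can be 3, hence e = 3.

3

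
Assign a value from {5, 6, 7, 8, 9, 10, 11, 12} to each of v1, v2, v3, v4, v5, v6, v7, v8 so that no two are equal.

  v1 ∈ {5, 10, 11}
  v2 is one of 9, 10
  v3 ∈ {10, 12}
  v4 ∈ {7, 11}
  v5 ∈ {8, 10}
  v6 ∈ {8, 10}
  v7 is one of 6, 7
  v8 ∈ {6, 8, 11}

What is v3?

The 8 variables draw from only 8 values {5, 6, 7, 8, 9, 10, 11, 12}, so each is used; only v1 can be 5, hence v1 = 5.
The 7 still-open variables draw from only 7 values {6, 7, 8, 9, 10, 11, 12}, so each is used; only v2 can be 9, hence v2 = 9.
The 6 still-open variables together cover exactly {6, 7, 8, 10, 11, 12} — 6 values for 6 variables — and 12 appears only in v3's list, so v3 = 12.

12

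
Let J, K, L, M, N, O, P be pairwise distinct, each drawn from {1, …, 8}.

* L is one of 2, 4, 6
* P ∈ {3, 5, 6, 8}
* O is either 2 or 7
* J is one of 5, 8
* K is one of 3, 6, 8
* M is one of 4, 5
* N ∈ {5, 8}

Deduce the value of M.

Among the 7 variables, 7 fits only O (and all 7 values in {2, 3, 4, 5, 6, 7, 8} must be used), so O = 7.
The 6 still-open variables together cover exactly {2, 3, 4, 5, 6, 8} — 6 values for 6 variables — and 2 appears only in L's list, so L = 2.
Among the 5 still-open variables, 4 fits only M (and all 5 values in {3, 4, 5, 6, 8} must be used), so M = 4.

4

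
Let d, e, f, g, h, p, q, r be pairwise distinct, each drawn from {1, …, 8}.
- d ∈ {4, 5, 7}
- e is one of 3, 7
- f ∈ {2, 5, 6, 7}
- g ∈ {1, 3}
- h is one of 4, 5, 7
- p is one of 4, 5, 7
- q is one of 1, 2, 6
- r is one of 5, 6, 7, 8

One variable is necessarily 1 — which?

The 8 variables draw from only 8 values {1, 2, 3, 4, 5, 6, 7, 8}, so each is used; only r can be 8, hence r = 8.
d, h, p between them cover only {4, 5, 7} — a naked triple. Remove those values from e, f.
e must be 3 (only option left). Eliminate 3 elsewhere: g.
So 1 goes to g.

g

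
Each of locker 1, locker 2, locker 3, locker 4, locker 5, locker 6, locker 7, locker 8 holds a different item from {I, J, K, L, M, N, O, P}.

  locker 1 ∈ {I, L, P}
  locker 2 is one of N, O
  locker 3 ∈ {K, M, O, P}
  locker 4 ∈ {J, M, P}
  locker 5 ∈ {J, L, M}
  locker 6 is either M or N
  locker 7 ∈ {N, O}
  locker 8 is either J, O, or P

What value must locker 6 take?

Among the 8 variables, I fits only locker 1 (and all 8 values in {I, J, K, L, M, N, O, P} must be used), so locker 1 = I.
The 7 still-open variables draw from only 7 values {J, K, L, M, N, O, P}, so each is used; only locker 3 can be K, hence locker 3 = K.
Among the 6 still-open variables, L fits only locker 5 (and all 6 values in {J, L, M, N, O, P} must be used), so locker 5 = L.
locker 2 and locker 7 between them cover only {N, O} — a naked pair. Remove those values from locker 6, locker 8.
So locker 6 = M.

M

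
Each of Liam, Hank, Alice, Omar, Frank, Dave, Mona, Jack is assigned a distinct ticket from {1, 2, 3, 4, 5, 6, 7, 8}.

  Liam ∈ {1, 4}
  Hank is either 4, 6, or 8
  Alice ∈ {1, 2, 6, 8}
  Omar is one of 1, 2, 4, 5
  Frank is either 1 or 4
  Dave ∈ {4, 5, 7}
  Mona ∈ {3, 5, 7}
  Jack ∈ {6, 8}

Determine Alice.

2

The 8 variables together cover exactly {1, 2, 3, 4, 5, 6, 7, 8} — 8 values for 8 variables — and 3 appears only in Mona's list, so Mona = 3.
Among the 7 still-open variables, 7 fits only Dave (and all 7 values in {1, 2, 4, 5, 6, 7, 8} must be used), so Dave = 7.
Among the 6 still-open variables, 5 fits only Omar (and all 6 values in {1, 2, 4, 5, 6, 8} must be used), so Omar = 5.
The 5 still-open variables draw from only 5 values {1, 2, 4, 6, 8}, so each is used; only Alice can be 2, hence Alice = 2.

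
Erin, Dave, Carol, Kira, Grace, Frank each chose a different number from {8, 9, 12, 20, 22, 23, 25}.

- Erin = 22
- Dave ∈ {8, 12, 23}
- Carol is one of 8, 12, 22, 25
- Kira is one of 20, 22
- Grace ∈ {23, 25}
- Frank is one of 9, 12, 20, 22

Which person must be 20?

Kira

Erin has just one choice, so Erin = 22. Remove 22 from Carol, Kira, Frank.
So 20 goes to Kira.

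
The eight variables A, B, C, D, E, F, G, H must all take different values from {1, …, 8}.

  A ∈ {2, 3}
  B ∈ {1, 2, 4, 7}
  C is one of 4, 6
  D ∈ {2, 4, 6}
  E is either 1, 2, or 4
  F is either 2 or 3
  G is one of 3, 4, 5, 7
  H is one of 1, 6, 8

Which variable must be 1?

The 8 variables draw from only 8 values {1, 2, 3, 4, 5, 6, 7, 8}, so each is used; only G can be 5, hence G = 5.
Among the 7 still-open variables, 7 fits only B (and all 7 values in {1, 2, 3, 4, 6, 7, 8} must be used), so B = 7.
The 6 still-open variables draw from only 6 values {1, 2, 3, 4, 6, 8}, so each is used; only H can be 8, hence H = 8.
Among the 5 still-open variables, 1 fits only E (and all 5 values in {1, 2, 3, 4, 6} must be used), so E = 1.

E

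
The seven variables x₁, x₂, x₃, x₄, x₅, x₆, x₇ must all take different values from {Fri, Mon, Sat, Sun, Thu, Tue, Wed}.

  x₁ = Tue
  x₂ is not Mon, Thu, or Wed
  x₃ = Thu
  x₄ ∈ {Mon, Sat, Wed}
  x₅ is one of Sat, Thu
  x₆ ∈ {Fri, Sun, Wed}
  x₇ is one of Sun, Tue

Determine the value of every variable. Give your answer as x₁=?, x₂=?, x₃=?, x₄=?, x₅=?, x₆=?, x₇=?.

x₁ must be Tue (only option left). So x₂, x₇ can't be Tue.
That leaves x₃ = Thu. Remove Thu from x₅.
That leaves x₅ = Sat. So x₂, x₄ can't be Sat.
x₇ has just one choice, so x₇ = Sun. Strike Sun from x₂, x₆.
x₂'s domain is down to {Fri}, so x₂ = Fri. Remove Fri from x₆.
x₆'s domain is down to {Wed}, so x₆ = Wed. Remove Wed from x₄.
x₄ must be Mon (only option left).

x₁=Tue, x₂=Fri, x₃=Thu, x₄=Mon, x₅=Sat, x₆=Wed, x₇=Sun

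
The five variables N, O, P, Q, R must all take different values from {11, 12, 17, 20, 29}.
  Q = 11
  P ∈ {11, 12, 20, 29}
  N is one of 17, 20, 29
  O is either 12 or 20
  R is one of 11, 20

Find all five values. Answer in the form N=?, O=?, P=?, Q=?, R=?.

Q must be 11 (only option left). So P, R can't be 11.
R must be 20 (only option left). Remove 20 from N, O, P.
O's domain is down to {12}, so O = 12. So P can't be 12.
That leaves P = 29. Eliminate 29 elsewhere: N.
That leaves N = 17.

N=17, O=12, P=29, Q=11, R=20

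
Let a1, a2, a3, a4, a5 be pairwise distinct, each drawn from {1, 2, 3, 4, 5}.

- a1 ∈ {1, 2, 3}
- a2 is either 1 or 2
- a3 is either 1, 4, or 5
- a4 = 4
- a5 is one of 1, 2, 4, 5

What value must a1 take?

a4 has just one choice, so a4 = 4. Strike 4 from a3, a5.
The 4 still-open variables draw from only 4 values {1, 2, 3, 5}, so each is used; only a1 can be 3, hence a1 = 3.

3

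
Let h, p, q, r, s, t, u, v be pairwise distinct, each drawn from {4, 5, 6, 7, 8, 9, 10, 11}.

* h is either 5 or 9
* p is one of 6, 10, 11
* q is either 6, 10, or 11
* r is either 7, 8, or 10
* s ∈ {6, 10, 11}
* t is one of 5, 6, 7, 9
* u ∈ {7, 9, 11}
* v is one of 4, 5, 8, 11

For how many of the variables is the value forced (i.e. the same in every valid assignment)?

2

The 8 variables together cover exactly {4, 5, 6, 7, 8, 9, 10, 11} — 8 values for 8 variables — and 4 appears only in v's list, so v = 4.
Among the 7 still-open variables, 8 fits only r (and all 7 values in {5, 6, 7, 8, 9, 10, 11} must be used), so r = 8.
p, q, s between them cover only {6, 10, 11} — a naked triple. Remove those values from t, u.
Determined: r=8, v=4. The other variables each still have more than one consistent value. That makes 2.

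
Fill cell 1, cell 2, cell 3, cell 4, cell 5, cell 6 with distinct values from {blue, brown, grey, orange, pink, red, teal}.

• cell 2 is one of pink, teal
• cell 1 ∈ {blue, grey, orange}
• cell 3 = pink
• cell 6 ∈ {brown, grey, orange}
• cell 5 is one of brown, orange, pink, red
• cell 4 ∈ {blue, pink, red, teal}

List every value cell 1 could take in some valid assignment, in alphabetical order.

cell 3 must be pink (only option left). Remove pink from cell 2, cell 4, cell 5.
That leaves cell 2 = teal. Strike teal from cell 4.
No further eliminations apply; cell 1 can still be any of blue, grey, orange.

blue, grey, orange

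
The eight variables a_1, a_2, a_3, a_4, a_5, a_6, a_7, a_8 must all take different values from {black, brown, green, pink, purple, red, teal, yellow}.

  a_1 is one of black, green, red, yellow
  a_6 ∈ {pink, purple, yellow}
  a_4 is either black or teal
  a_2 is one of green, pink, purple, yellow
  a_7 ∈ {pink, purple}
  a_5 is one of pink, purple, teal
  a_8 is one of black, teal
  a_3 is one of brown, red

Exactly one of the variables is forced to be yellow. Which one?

Among the 8 variables, brown fits only a_3 (and all 8 values in {black, brown, green, pink, purple, red, teal, yellow} must be used), so a_3 = brown.
The 7 still-open variables together cover exactly {black, green, pink, purple, red, teal, yellow} — 7 values for 7 variables — and red appears only in a_1's list, so a_1 = red.
The 6 still-open variables together cover exactly {black, green, pink, purple, teal, yellow} — 6 values for 6 variables — and green appears only in a_2's list, so a_2 = green.
The 5 still-open variables draw from only 5 values {black, pink, purple, teal, yellow}, so each is used; only a_6 can be yellow, hence a_6 = yellow.

a_6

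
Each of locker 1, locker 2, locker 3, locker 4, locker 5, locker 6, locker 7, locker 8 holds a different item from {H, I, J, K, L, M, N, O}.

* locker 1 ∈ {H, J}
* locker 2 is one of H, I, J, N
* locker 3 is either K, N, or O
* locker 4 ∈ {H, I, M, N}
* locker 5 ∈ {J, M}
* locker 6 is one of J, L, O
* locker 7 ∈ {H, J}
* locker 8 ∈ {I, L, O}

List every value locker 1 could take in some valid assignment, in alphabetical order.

H, J

Among the 8 variables, K fits only locker 3 (and all 8 values in {H, I, J, K, L, M, N, O} must be used), so locker 3 = K.
locker 1 and locker 7 between them cover only {H, J} — a naked pair. Remove those values from locker 2, locker 4, locker 5, locker 6.
locker 5 has just one choice, so locker 5 = M. Eliminate M elsewhere: locker 4.
locker 2 and locker 4 share exactly the 2 values {I, N}; by pigeonhole those values go to them, so strike I, N from locker 8.
No further eliminations apply; locker 1 can still be any of H, J.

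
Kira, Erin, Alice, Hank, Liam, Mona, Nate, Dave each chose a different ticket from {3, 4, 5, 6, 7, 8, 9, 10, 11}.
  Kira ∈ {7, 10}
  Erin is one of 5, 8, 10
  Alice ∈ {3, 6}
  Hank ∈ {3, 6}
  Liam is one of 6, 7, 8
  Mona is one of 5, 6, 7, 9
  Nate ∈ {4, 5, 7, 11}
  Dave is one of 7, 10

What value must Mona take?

9

The 2 variables Kira and Dave are confined to {7, 10}, which locks those values in; drop them from Erin, Liam, Mona, Nate.
Alice and Hank share exactly the 2 values {3, 6}; by pigeonhole those values go to them, so strike 3, 6 from Liam, Mona.
Liam's domain is down to {8}, so Liam = 8. Remove 8 from Erin.
Erin must be 5 (only option left). So Mona, Nate can't be 5.
So Mona = 9.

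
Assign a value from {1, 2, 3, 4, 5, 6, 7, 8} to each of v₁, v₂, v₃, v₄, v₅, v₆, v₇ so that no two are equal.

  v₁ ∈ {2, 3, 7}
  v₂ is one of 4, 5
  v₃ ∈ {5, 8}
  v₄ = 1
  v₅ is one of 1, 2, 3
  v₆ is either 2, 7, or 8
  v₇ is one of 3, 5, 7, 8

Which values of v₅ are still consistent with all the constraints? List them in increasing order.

v₄'s domain is down to {1}, so v₄ = 1. Strike 1 from v₅.
Among the 6 still-open variables, 4 fits only v₂ (and all 6 values in {2, 3, 4, 5, 7, 8} must be used), so v₂ = 4.
No further eliminations apply; v₅ can still be any of 2, 3.

2, 3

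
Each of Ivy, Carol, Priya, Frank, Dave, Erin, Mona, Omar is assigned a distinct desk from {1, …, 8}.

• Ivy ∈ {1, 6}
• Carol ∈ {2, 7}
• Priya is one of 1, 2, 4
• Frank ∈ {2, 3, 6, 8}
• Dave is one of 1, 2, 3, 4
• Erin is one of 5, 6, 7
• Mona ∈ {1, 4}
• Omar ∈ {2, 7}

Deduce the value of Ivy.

6

The 8 variables together cover exactly {1, 2, 3, 4, 5, 6, 7, 8} — 8 values for 8 variables — and 5 appears only in Erin's list, so Erin = 5.
The 7 still-open variables draw from only 7 values {1, 2, 3, 4, 6, 7, 8}, so each is used; only Frank can be 8, hence Frank = 8.
The 6 still-open variables together cover exactly {1, 2, 3, 4, 6, 7} — 6 values for 6 variables — and 3 appears only in Dave's list, so Dave = 3.
Among the 5 still-open variables, 6 fits only Ivy (and all 5 values in {1, 2, 4, 6, 7} must be used), so Ivy = 6.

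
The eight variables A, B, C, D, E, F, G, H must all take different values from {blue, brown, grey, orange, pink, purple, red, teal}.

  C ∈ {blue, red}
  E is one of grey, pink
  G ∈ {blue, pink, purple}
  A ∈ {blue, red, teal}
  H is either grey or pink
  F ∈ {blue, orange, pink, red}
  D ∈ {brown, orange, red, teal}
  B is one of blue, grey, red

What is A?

Among the 8 variables, brown fits only D (and all 8 values in {blue, brown, grey, orange, pink, purple, red, teal} must be used), so D = brown.
The 7 still-open variables together cover exactly {blue, grey, orange, pink, purple, red, teal} — 7 values for 7 variables — and orange appears only in F's list, so F = orange.
Among the 6 still-open variables, purple fits only G (and all 6 values in {blue, grey, pink, purple, red, teal} must be used), so G = purple.
The 5 still-open variables together cover exactly {blue, grey, pink, red, teal} — 5 values for 5 variables — and teal appears only in A's list, so A = teal.

teal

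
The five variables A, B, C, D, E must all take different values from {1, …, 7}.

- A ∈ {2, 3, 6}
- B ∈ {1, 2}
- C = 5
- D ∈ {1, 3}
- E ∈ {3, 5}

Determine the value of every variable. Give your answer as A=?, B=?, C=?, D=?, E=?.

C has just one choice, so C = 5. Eliminate 5 elsewhere: E.
E's domain is down to {3}, so E = 3. Strike 3 from A, D.
That leaves D = 1. Eliminate 1 elsewhere: B.
That leaves B = 2. So A can't be 2.
A must be 6 (only option left).

A=6, B=2, C=5, D=1, E=3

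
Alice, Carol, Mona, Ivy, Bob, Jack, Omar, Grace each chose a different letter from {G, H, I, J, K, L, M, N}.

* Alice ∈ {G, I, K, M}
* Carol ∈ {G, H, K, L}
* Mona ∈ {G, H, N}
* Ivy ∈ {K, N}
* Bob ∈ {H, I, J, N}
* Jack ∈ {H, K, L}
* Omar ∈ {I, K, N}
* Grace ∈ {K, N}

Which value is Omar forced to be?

I

Among the 8 variables, J fits only Bob (and all 8 values in {G, H, I, J, K, L, M, N} must be used), so Bob = J.
The 7 still-open variables draw from only 7 values {G, H, I, K, L, M, N}, so each is used; only Alice can be M, hence Alice = M.
The 6 still-open variables together cover exactly {G, H, I, K, L, N} — 6 values for 6 variables — and I appears only in Omar's list, so Omar = I.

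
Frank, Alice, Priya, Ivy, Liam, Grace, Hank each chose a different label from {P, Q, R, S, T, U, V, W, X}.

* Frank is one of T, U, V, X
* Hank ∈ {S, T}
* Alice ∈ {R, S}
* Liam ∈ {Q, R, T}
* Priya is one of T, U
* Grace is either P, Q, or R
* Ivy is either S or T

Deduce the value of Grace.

Ivy and Hank between them cover only {S, T} — a naked pair. Remove those values from Frank, Alice, Priya, Liam.
Alice's domain is down to {R}, so Alice = R. So Liam, Grace can't be R.
Priya must be U (only option left). So Frank can't be U.
Liam must be Q (only option left). Remove Q from Grace.
So Grace = P.

P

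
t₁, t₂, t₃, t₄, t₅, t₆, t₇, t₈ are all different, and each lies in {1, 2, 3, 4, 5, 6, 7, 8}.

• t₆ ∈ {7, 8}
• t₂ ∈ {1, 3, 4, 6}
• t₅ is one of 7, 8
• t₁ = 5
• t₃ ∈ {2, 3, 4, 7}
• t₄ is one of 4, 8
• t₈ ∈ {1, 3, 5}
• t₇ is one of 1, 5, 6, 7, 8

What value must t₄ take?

4

t₁ has just one choice, so t₁ = 5. Remove 5 from t₇, t₈.
The 7 still-open variables draw from only 7 values {1, 2, 3, 4, 6, 7, 8}, so each is used; only t₃ can be 2, hence t₃ = 2.
The 2 variables t₅ and t₆ are confined to {7, 8}, which locks those values in; drop them from t₄, t₇.
So t₄ = 4.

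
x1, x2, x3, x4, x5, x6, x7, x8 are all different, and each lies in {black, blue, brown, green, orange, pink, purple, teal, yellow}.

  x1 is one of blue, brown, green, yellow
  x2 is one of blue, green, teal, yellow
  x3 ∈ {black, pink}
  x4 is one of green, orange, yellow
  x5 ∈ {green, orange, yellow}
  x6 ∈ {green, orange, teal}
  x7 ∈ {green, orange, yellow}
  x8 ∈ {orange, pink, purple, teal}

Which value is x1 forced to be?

brown

x4, x5, x7 between them cover only {green, orange, yellow} — a naked triple. Remove those values from x1, x2, x6, x8.
x6's domain is down to {teal}, so x6 = teal. Strike teal from x2, x8.
x2 has just one choice, so x2 = blue. Remove blue from x1.
So x1 = brown.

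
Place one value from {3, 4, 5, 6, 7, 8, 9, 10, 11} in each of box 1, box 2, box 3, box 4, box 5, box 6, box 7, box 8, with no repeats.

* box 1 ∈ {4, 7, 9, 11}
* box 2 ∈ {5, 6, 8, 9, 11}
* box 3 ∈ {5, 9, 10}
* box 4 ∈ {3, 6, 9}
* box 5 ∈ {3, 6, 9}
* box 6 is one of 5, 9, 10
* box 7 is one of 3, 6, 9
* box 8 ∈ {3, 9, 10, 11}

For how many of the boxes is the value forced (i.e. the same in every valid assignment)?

2

box 4, box 5, box 7 share exactly the 3 values {3, 6, 9}; by pigeonhole those values go to them, so strike 3, 6, 9 from box 1, box 2, box 3, box 6, box 8.
box 3 and box 6 between them cover only {5, 10} — a naked pair. Remove those values from box 2, box 8.
box 8 has just one choice, so box 8 = 11. Eliminate 11 elsewhere: box 1, box 2.
box 2 has just one choice, so box 2 = 8.
Determined: box 2=8, box 8=11. The other boxes each still have more than one consistent value. That makes 2.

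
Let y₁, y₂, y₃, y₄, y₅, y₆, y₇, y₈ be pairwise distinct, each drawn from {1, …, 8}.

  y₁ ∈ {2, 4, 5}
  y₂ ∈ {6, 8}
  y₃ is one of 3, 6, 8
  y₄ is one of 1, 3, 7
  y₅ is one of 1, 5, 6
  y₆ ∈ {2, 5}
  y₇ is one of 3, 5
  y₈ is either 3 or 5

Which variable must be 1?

The 8 variables together cover exactly {1, 2, 3, 4, 5, 6, 7, 8} — 8 values for 8 variables — and 4 appears only in y₁'s list, so y₁ = 4.
The 7 still-open variables draw from only 7 values {1, 2, 3, 5, 6, 7, 8}, so each is used; only y₆ can be 2, hence y₆ = 2.
Among the 6 still-open variables, 7 fits only y₄ (and all 6 values in {1, 3, 5, 6, 7, 8} must be used), so y₄ = 7.
The 5 still-open variables together cover exactly {1, 3, 5, 6, 8} — 5 values for 5 variables — and 1 appears only in y₅'s list, so y₅ = 1.

y₅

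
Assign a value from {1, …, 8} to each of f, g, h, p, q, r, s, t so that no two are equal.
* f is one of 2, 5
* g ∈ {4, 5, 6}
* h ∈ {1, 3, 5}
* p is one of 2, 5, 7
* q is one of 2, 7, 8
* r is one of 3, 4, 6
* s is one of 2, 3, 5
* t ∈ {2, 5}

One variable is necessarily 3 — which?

The 8 variables draw from only 8 values {1, 2, 3, 4, 5, 6, 7, 8}, so each is used; only h can be 1, hence h = 1.
Among the 7 still-open variables, 8 fits only q (and all 7 values in {2, 3, 4, 5, 6, 7, 8} must be used), so q = 8.
Among the 6 still-open variables, 7 fits only p (and all 6 values in {2, 3, 4, 5, 6, 7} must be used), so p = 7.
f and t share exactly the 2 values {2, 5}; by pigeonhole those values go to them, so strike 2, 5 from g, s.
So 3 goes to s.

s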